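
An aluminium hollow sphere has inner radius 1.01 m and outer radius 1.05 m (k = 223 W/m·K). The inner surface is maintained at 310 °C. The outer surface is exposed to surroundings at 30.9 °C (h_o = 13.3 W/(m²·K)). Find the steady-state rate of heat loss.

Series thermal resistances, inner to outer:
  R_aluminium = (1/1.01 − 1/1.05)/(4πk) = 0.03772/(4π·223) = 1.346×10^-5 K/W
  R_conv,out = 1/(4πr²h) = 1/(4π·1.05²·13.3) = 0.005427 K/W
ΣR = 1.346×10^-5 + 0.005427 = 0.005440 K/W
Q = ΔT/ΣR = (310 °C − 30.9 °C)/0.005440 = 51300 W

Q = 51.3 kW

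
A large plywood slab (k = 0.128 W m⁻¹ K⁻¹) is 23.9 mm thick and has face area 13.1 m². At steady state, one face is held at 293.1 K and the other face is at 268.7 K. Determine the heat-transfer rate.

Q = 1710 W

Q = kA·ΔT/L = 0.128 × 13.1 × |293.1 K − 268.7 K| / 0.0239 = 1710 W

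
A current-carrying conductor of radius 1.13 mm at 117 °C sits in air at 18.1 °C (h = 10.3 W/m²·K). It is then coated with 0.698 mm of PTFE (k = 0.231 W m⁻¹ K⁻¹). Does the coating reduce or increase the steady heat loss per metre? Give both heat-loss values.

Critical radius for a cylinder: r_cr = k/h = 0.0224 m = 2.24 cm.
Outer radius after coating: r₂ = 0.00113 + 6.98×10^-4 = 0.001828 m.
Since r₁ < r_cr and r₂ ≤ r_cr, the coating moves toward the maximum at r_cr — heat loss rises.
Bare: R = 1/(2πr₁h) = 13.67 m·K/W; Q = 98.9/13.67 = 7.23 W/m.
Coated: R = R_cond + R_conv = 8.784 m·K/W; Q = 98.9/8.784 = 11.3 W/m.

increases: 7.23 → 11.3 W/m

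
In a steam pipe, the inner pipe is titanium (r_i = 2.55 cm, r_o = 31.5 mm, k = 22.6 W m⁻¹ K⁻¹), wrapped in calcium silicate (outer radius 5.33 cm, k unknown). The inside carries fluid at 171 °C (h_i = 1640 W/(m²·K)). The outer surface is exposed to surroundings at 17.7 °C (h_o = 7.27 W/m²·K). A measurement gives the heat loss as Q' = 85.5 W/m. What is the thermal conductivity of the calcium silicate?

ΣR = ΔT/Q' = |171 − 17.7|/85.5 = 1.793 m·K/W
Known resistances:
  R'_conv,in = 1/(2πr h) = 1/(2π·0.0255·1640) = 0.003806 m·K/W
  R'_titanium = ln(0.0315/0.0255)/(2πk) = 0.2113/(2π·22.6) = 0.001488 m·K/W
  R'_conv,out = 1/(2πr h) = 1/(2π·0.0533·7.27) = 0.4107 m·K/W
R_calcium silicate = ΣR − ΣR_known = 1.793 − 0.4160 = 1.377 m·K/W
ln(r₂/r₁)/(2πk) = 1.377 ⇒ k = 0.5259/(2π·1.377) = 0.0608 W/m·K

k = 0.0608 W/m·K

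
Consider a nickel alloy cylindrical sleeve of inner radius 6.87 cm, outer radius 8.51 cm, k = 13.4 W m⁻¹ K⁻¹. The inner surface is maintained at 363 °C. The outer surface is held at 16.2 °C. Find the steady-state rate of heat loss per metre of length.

Q' = 2πk·ΔT/ln(r₂/r₁) = 2π × 13.4 × 346.8 / ln(0.0851/0.0687) = 1.36×10^5 W/m

Q' = 1.36×10^5 W/m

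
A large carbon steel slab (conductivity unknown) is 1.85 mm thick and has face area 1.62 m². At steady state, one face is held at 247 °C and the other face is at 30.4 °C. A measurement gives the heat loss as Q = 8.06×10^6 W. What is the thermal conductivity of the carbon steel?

k = 42.5 W/m·K

ΣR = ΔT/Q = |247 − 30.4|/8.06×10^6 = 2.687×10^-5 K/W
L/(kA) = 2.687×10^-5 ⇒ k = 0.00185/(2.687×10^-5·1.62) = 42.5 W/m·K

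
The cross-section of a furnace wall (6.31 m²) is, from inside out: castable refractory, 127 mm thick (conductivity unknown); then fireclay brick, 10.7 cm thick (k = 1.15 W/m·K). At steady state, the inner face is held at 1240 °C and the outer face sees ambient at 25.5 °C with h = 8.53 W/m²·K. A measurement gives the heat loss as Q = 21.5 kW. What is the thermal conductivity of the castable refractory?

ΣR = ΔT/Q = |1240 − 25.5|/21500 = 0.05649 K/W
Known resistances:
  R_fireclay brick = L/(kA) = 0.107/(1.15·6.31) = 0.01475 K/W
  R_conv,out = 1/(hA) = 1/(8.53·6.31) = 0.01858 K/W
R_castable refractory = ΣR − ΣR_known = 0.05649 − 0.03333 = 0.02316 K/W
L/(kA) = 0.02316 ⇒ k = 0.127/(0.02316·6.31) = 0.869 W/m·K

k = 0.869 W/m·K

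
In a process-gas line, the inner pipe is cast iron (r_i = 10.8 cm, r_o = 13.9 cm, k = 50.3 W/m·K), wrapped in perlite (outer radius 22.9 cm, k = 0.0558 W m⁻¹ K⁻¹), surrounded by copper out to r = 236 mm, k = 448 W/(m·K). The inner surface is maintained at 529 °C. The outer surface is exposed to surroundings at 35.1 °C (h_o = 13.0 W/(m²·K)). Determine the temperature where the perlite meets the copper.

Treat each layer as a resistance in series:
  R'_cast iron = ln(0.139/0.108)/(2πk) = 0.2523/(2π·50.3) = 7.984×10^-4 m·K/W
  R'_perlite = ln(0.229/0.139)/(2πk) = 0.4992/(2π·0.0558) = 1.424 m·K/W
  R'_copper = ln(0.236/0.229)/(2πk) = 0.03011/(2π·448) = 1.070×10^-5 m·K/W
  R'_conv,out = 1/(2πr h) = 1/(2π·0.236·13.0) = 0.05188 m·K/W
ΣR = 7.984×10^-4 + 1.424 + 1.070×10^-5 + 0.05188 = 1.477 m·K/W
Q' = ΔT/ΣR = (529 °C − 35.1 °C)/1.477 = 334.4 W/m
From the inner boundary to the perlite/copper interface, ΣR_partial = 1.425 m·K/W.
T_interface = T_in − Q'·ΣR_partial = 529 °C − (334.4)(1.425) = 52.5 °C

T = 52.5 °C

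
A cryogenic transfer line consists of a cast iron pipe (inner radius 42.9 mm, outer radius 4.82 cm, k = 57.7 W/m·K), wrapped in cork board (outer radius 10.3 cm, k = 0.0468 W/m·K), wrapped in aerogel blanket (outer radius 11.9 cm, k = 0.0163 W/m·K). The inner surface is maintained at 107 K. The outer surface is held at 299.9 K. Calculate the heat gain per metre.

Q' = 48.3 W/m

Resistance network (inner→outer):
  R'_cast iron = ln(0.0482/0.0429)/(2πk) = 0.1165/(2π·57.7) = 3.213×10^-4 m·K/W
  R'_cork board = ln(0.103/0.0482)/(2πk) = 0.7594/(2π·0.0468) = 2.582 m·K/W
  R'_aerogel blanket = ln(0.119/0.103)/(2πk) = 0.1444/(2π·0.0163) = 1.410 m·K/W
ΣR = 3.213×10^-4 + 2.582 + 1.410 = 3.992 m·K/W
Q' = ΔT/ΣR = (107 K − 299.9 K)/3.992 = -48.3 W/m
(Negative Q' ⇒ heat flows inward; heat gain = 48.3 W/m.)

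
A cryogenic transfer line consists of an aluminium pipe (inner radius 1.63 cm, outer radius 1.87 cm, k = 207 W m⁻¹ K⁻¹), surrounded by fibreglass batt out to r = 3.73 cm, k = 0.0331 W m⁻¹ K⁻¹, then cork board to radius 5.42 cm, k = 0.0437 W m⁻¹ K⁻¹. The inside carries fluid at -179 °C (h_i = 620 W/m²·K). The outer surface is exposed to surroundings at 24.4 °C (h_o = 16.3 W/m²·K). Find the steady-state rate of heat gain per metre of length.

Series thermal resistances, inner to outer:
  R'_conv,in = 1/(2πr h) = 1/(2π·0.0163·620) = 0.01575 m·K/W
  R'_aluminium = ln(0.0187/0.0163)/(2πk) = 0.1374/(2π·207) = 1.056×10^-4 m·K/W
  R'_fibreglass batt = ln(0.0373/0.0187)/(2πk) = 0.6905/(2π·0.0331) = 3.320 m·K/W
  R'_cork board = ln(0.0542/0.0373)/(2πk) = 0.3737/(2π·0.0437) = 1.361 m·K/W
  R'_conv,out = 1/(2πr h) = 1/(2π·0.0542·16.3) = 0.1801 m·K/W
ΣR = 0.01575 + 1.056×10^-4 + 3.320 + 1.361 + 0.1801 = 4.877 m·K/W
Q' = ΔT/ΣR = (-179 °C − 24.4 °C)/4.877 = -41.7 W/m
(Negative Q' ⇒ heat flows inward; heat gain = 41.7 W/m.)

Q' = 41.7 W/m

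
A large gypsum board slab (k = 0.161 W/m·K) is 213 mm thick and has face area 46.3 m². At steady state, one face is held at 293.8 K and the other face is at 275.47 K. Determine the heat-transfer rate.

Q = kA·ΔT/L = 0.161 × 46.3 × |293.8 K − 275.47 K| / 0.213 = 641 W

Q = 641 W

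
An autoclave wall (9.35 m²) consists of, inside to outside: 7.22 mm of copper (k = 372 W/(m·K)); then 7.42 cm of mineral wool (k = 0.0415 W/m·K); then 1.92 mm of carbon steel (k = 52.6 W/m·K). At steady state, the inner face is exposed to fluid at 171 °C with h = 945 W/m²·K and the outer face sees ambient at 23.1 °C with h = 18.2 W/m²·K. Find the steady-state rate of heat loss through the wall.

Treat each layer as a resistance in series:
  R_conv,in = 1/(hA) = 1/(945·9.35) = 1.132×10^-4 K/W
  R_copper = L/(kA) = 0.00722/(372·9.35) = 2.076×10^-6 K/W
  R_mineral wool = L/(kA) = 0.0742/(0.0415·9.35) = 0.1912 K/W
  R_carbon steel = L/(kA) = 0.00192/(52.6·9.35) = 3.904×10^-6 K/W
  R_conv,out = 1/(hA) = 1/(18.2·9.35) = 0.005876 K/W
ΣR = 1.132×10^-4 + 2.076×10^-6 + 0.1912 + 3.904×10^-6 + 0.005876 = 0.1972 K/W
Q = ΔT/ΣR = (171 °C − 23.1 °C)/0.1972 = 750 W

Q = 750 W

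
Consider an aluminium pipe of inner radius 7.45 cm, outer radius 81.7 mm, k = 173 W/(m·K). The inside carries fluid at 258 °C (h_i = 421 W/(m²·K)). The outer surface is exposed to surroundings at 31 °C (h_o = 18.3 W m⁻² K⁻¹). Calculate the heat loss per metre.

Resistance network (inner→outer):
  R'_conv,in = 1/(2πr h) = 1/(2π·0.0745·421) = 0.005074 m·K/W
  R'_aluminium = ln(0.0817/0.0745)/(2πk) = 0.09225/(2π·173) = 8.487×10^-5 m·K/W
  R'_conv,out = 1/(2πr h) = 1/(2π·0.0817·18.3) = 0.1065 m·K/W
ΣR = 0.005074 + 8.487×10^-5 + 0.1065 = 0.1117 m·K/W
Q' = ΔT/ΣR = (258 °C − 31 °C)/0.1117 = 2030 W/m

Q' = 2.03 kW/m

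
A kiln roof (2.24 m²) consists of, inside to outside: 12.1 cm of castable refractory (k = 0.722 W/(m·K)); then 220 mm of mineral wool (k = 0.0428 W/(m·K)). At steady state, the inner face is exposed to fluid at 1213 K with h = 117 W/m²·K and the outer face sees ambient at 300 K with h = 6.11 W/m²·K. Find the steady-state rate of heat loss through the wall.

Q = 373 W

Resistance network (inner→outer):
  R_conv,in = 1/(hA) = 1/(117·2.24) = 0.003816 K/W
  R_castable refractory = L/(kA) = 0.121/(0.722·2.24) = 0.07482 K/W
  R_mineral wool = L/(kA) = 0.220/(0.0428·2.24) = 2.295 K/W
  R_conv,out = 1/(hA) = 1/(6.11·2.24) = 0.07307 K/W
ΣR = 0.003816 + 0.07482 + 2.295 + 0.07307 = 2.447 K/W
Q = ΔT/ΣR = (1213 K − 300 K)/2.447 = 373 W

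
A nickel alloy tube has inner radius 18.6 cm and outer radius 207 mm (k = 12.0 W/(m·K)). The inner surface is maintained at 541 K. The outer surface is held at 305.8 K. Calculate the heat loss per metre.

Q' = 2πk·ΔT/ln(r₂/r₁) = 2π × 12.0 × 235.2 / ln(0.207/0.186) = 1.66×10^5 W/m

Q' = 166 kW/m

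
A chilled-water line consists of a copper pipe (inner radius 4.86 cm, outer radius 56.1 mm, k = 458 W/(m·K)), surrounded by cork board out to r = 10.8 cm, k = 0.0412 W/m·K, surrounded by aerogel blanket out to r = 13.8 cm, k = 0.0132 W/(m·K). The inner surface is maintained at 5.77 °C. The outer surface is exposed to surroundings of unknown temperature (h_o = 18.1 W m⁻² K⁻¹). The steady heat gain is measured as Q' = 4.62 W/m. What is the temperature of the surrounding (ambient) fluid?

Sum the resistances:
  R'_copper = ln(0.0561/0.0486)/(2πk) = 0.1435/(2π·458) = 4.987×10^-5 m·K/W
  R'_cork board = ln(0.108/0.0561)/(2πk) = 0.6550/(2π·0.0412) = 2.530 m·K/W
  R'_aerogel blanket = ln(0.138/0.108)/(2πk) = 0.2451/(2π·0.0132) = 2.955 m·K/W
  R'_conv,out = 1/(2πr h) = 1/(2π·0.138·18.1) = 0.06372 m·K/W
ΣR = 5.549 m·K/W
ΔT = Q'·ΣR = 4.62 × 5.549 = 25.64 K
Heat flows inward, so T_out = T_in + ΔT = 5.77 + 25.64 = 31.4 °C

T_out = 31.4 °C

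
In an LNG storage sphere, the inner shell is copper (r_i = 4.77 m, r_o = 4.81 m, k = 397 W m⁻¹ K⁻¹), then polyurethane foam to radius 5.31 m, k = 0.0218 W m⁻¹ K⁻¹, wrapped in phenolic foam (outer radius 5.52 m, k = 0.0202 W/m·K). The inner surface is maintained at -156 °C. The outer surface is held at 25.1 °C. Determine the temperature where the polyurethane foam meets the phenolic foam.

Treat each layer as a resistance in series:
  R_copper = (1/4.77 − 1/4.81)/(4πk) = 0.001743/(4π·397) = 3.495×10^-7 K/W
  R_polyurethane foam = (1/4.81 − 1/5.31)/(4πk) = 0.01958/(4π·0.0218) = 0.07146 K/W
  R_phenolic foam = (1/5.31 − 1/5.52)/(4πk) = 0.007164/(4π·0.0202) = 0.02822 K/W
ΣR = 3.495×10^-7 + 0.07146 + 0.02822 = 0.09968 K/W
Q = ΔT/ΣR = (-156 °C − 25.1 °C)/0.09968 = -1817 W
From the inner boundary to the polyurethane foam/phenolic foam interface, ΣR_partial = 0.07146 K/W.
T_interface = T_in − Q·ΣR_partial = -156 °C − (-1817)(0.07146) = -26.2 °C

T = -26.2 °C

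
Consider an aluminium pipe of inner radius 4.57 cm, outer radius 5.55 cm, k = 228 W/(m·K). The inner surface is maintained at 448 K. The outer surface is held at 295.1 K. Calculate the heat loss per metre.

Q' = 2πk·ΔT/ln(r₂/r₁) = 2π × 228 × 152.9 / ln(0.0555/0.0457) = 1.13×10^6 W/m

Q' = 1.13×10^6 W/m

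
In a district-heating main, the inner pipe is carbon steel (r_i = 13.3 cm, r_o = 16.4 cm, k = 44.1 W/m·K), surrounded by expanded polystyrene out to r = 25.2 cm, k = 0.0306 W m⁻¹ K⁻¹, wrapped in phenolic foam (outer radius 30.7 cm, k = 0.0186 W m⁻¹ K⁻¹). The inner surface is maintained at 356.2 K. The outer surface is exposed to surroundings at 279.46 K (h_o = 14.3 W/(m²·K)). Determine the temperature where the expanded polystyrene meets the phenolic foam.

Series thermal resistances, inner to outer:
  R'_carbon steel = ln(0.164/0.133)/(2πk) = 0.2095/(2π·44.1) = 7.561×10^-4 m·K/W
  R'_expanded polystyrene = ln(0.252/0.164)/(2πk) = 0.4296/(2π·0.0306) = 2.234 m·K/W
  R'_phenolic foam = ln(0.307/0.252)/(2πk) = 0.1974/(2π·0.0186) = 1.689 m·K/W
  R'_conv,out = 1/(2πr h) = 1/(2π·0.307·14.3) = 0.03625 m·K/W
ΣR = 7.561×10^-4 + 2.234 + 1.689 + 0.03625 = 3.960 m·K/W
Q' = ΔT/ΣR = (356.2 K − 279.46 K)/3.960 = 19.38 W/m
From the inner boundary to the expanded polystyrene/phenolic foam interface, ΣR_partial = 2.235 m·K/W.
T_interface = T_in − Q'·ΣR_partial = 356.2 K − (19.38)(2.235) = 312.9 K

T = 312.9 K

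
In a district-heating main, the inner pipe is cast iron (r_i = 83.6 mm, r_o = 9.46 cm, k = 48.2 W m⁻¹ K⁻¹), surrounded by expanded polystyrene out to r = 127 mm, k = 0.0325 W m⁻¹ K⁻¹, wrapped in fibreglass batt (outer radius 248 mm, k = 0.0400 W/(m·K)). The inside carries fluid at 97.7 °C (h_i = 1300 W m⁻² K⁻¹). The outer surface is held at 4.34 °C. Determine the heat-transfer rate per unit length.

Resistance network (inner→outer):
  R'_conv,in = 1/(2πr h) = 1/(2π·0.0836·1300) = 0.001464 m·K/W
  R'_cast iron = ln(0.0946/0.0836)/(2πk) = 0.1236/(2π·48.2) = 4.082×10^-4 m·K/W
  R'_expanded polystyrene = ln(0.127/0.0946)/(2πk) = 0.2945/(2π·0.0325) = 1.442 m·K/W
  R'_fibreglass batt = ln(0.248/0.127)/(2πk) = 0.6692/(2π·0.0400) = 2.663 m·K/W
ΣR = 0.001464 + 4.082×10^-4 + 1.442 + 2.663 = 4.107 m·K/W
Q' = ΔT/ΣR = (97.7 °C − 4.34 °C)/4.107 = 22.7 W/m

Q' = 22.7 W/m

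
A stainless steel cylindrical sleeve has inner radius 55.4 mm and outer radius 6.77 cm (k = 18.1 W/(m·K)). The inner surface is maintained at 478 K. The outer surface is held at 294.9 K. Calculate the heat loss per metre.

Q' = 2πk·ΔT/ln(r₂/r₁) = 2π × 18.1 × 183.1 / ln(0.0677/0.0554) = 1.04×10^5 W/m

Q' = 104 kW/m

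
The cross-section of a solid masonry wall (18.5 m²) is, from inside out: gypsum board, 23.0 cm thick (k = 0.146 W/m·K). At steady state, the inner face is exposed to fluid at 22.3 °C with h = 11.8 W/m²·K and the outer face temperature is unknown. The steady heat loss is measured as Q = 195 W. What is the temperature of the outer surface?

Sum the resistances:
  R_conv,in = 1/(hA) = 1/(11.8·18.5) = 0.004581 K/W
  R_gypsum board = L/(kA) = 0.230/(0.146·18.5) = 0.08515 K/W
ΣR = 0.08973 K/W
ΔT = Q·ΣR = 195 × 0.08973 = 17.50 K
Heat flows outward, so T_out = T_in − ΔT = 22.3 − 17.50 = 4.80 °C

T_out = 4.80 °C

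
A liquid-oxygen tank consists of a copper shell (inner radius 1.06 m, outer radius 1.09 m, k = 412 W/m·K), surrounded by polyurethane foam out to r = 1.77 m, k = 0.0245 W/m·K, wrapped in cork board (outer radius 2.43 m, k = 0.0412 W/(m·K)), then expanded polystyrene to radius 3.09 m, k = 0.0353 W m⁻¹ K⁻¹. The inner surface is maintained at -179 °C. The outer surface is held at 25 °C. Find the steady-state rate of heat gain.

Q = 124 W

Treat each layer as a resistance in series:
  R_copper = (1/1.06 − 1/1.09)/(4πk) = 0.02597/(4π·412) = 5.015×10^-6 K/W
  R_polyurethane foam = (1/1.09 − 1/1.77)/(4πk) = 0.3525/(4π·0.0245) = 1.145 K/W
  R_cork board = (1/1.77 − 1/2.43)/(4πk) = 0.1534/(4π·0.0412) = 0.2964 K/W
  R_expanded polystyrene = (1/2.43 − 1/3.09)/(4πk) = 0.08790/(4π·0.0353) = 0.1982 K/W
ΣR = 5.015×10^-6 + 1.145 + 0.2964 + 0.1982 = 1.640 K/W
Q = ΔT/ΣR = (-179 °C − 25 °C)/1.640 = -124 W
(Negative Q ⇒ heat flows inward; heat gain = 124 W.)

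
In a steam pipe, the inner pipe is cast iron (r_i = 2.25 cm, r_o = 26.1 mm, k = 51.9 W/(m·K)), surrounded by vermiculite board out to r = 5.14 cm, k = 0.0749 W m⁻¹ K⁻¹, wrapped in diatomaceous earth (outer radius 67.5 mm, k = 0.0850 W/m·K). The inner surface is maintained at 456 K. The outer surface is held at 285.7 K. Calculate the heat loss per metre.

Resistance network (inner→outer):
  R'_cast iron = ln(0.0261/0.0225)/(2πk) = 0.1484/(2π·51.9) = 4.551×10^-4 m·K/W
  R'_vermiculite board = ln(0.0514/0.0261)/(2πk) = 0.6777/(2π·0.0749) = 1.440 m·K/W
  R'_diatomaceous earth = ln(0.0675/0.0514)/(2πk) = 0.2725/(2π·0.0850) = 0.5102 m·K/W
ΣR = 4.551×10^-4 + 1.440 + 0.5102 = 1.951 m·K/W
Q' = ΔT/ΣR = (456 K − 285.7 K)/1.951 = 87.3 W/m

Q' = 87.3 W/m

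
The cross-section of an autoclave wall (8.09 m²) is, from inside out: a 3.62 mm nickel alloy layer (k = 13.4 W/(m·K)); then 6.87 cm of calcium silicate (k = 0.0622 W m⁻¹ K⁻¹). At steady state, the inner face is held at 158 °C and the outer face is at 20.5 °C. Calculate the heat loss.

Q = 1010 W

Treat each layer as a resistance in series:
  R_nickel alloy = L/(kA) = 0.00362/(13.4·8.09) = 3.339×10^-5 K/W
  R_calcium silicate = L/(kA) = 0.0687/(0.0622·8.09) = 0.1365 K/W
ΣR = 3.339×10^-5 + 0.1365 = 0.1365 K/W
Q = ΔT/ΣR = (158 °C − 20.5 °C)/0.1365 = 1010 W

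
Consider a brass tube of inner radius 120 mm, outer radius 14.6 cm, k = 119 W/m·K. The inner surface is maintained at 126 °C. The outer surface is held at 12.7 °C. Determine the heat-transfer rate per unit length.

Q' = 432 kW/m

Q' = 2πk·ΔT/ln(r₂/r₁) = 2π × 119 × 113.3 / ln(0.146/0.120) = 4.32×10^5 W/m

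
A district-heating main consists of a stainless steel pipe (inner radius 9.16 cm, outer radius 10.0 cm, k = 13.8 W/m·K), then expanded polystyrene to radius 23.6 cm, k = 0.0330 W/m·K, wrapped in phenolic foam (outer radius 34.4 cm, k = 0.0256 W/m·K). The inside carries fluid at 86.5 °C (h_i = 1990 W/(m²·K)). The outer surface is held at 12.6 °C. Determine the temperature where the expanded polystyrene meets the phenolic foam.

Treat each layer as a resistance in series:
  R'_conv,in = 1/(2πr h) = 1/(2π·0.0916·1990) = 8.731×10^-4 m·K/W
  R'_stainless steel = ln(0.100/0.0916)/(2πk) = 0.08774/(2π·13.8) = 0.001012 m·K/W
  R'_expanded polystyrene = ln(0.236/0.100)/(2πk) = 0.8587/(2π·0.0330) = 4.141 m·K/W
  R'_phenolic foam = ln(0.344/0.236)/(2πk) = 0.3768/(2π·0.0256) = 2.343 m·K/W
ΣR = 8.731×10^-4 + 0.001012 + 4.141 + 2.343 = 6.486 m·K/W
Q' = ΔT/ΣR = (86.5 °C − 12.6 °C)/6.486 = 11.39 W/m
From the inner boundary to the expanded polystyrene/phenolic foam interface, ΣR_partial = 4.143 m·K/W.
T_interface = T_in − Q'·ΣR_partial = 86.5 °C − (11.39)(4.143) = 39.3 °C

T = 39.3 °C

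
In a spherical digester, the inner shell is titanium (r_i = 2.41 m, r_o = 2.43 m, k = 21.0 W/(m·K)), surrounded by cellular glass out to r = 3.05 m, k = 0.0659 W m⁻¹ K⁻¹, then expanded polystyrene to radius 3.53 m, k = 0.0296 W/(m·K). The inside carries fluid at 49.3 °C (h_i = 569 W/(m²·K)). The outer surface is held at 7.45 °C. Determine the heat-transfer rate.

Q = 189 W

Resistance network (inner→outer):
  R_conv,in = 1/(4πr²h) = 1/(4π·2.41²·569) = 2.408×10^-5 K/W
  R_titanium = (1/2.41 − 1/2.43)/(4πk) = 0.003415/(4π·21.0) = 1.294×10^-5 K/W
  R_cellular glass = (1/2.43 − 1/3.05)/(4πk) = 0.08365/(4π·0.0659) = 0.1010 K/W
  R_expanded polystyrene = (1/3.05 − 1/3.53)/(4πk) = 0.04458/(4π·0.0296) = 0.1199 K/W
ΣR = 2.408×10^-5 + 1.294×10^-5 + 0.1010 + 0.1199 = 0.2209 K/W
Q = ΔT/ΣR = (49.3 °C − 7.45 °C)/0.2209 = 189 W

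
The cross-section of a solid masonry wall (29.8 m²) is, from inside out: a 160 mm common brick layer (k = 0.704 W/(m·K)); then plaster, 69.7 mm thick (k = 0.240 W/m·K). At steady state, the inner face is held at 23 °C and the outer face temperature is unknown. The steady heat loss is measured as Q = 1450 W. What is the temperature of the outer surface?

Sum the resistances:
  R_common brick = L/(kA) = 0.160/(0.704·29.8) = 0.007627 K/W
  R_plaster = L/(kA) = 0.0697/(0.240·29.8) = 0.009746 K/W
ΣR = 0.01737 K/W
ΔT = Q·ΣR = 1450 × 0.01737 = 25.19 K
Heat flows outward, so T_out = T_in − ΔT = 23 − 25.19 = -2.19 °C

T_out = -2.19 °C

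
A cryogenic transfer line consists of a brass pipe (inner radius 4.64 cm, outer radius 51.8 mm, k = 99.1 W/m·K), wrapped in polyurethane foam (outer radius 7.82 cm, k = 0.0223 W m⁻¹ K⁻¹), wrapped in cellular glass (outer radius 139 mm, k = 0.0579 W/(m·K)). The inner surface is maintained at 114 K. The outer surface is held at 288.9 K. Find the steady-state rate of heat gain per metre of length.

Resistance network (inner→outer):
  R'_brass = ln(0.0518/0.0464)/(2πk) = 0.1101/(2π·99.1) = 1.768×10^-4 m·K/W
  R'_polyurethane foam = ln(0.0782/0.0518)/(2πk) = 0.4119/(2π·0.0223) = 2.940 m·K/W
  R'_cellular glass = ln(0.139/0.0782)/(2πk) = 0.5752/(2π·0.0579) = 1.581 m·K/W
ΣR = 1.768×10^-4 + 2.940 + 1.581 = 4.521 m·K/W
Q' = ΔT/ΣR = (114 K − 288.9 K)/4.521 = -38.7 W/m
(Negative Q' ⇒ heat flows inward; heat gain = 38.7 W/m.)

Q' = 38.7 W/m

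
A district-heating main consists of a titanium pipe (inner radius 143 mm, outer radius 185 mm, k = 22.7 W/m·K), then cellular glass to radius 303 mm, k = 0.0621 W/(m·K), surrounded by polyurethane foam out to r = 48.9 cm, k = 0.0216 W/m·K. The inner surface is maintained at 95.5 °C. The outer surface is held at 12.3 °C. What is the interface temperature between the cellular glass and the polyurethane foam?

T = 73.5 °C

Treat each layer as a resistance in series:
  R'_titanium = ln(0.185/0.143)/(2πk) = 0.2575/(2π·22.7) = 0.001805 m·K/W
  R'_cellular glass = ln(0.303/0.185)/(2πk) = 0.4934/(2π·0.0621) = 1.264 m·K/W
  R'_polyurethane foam = ln(0.489/0.303)/(2πk) = 0.4786/(2π·0.0216) = 3.527 m·K/W
ΣR = 0.001805 + 1.264 + 3.527 = 4.793 m·K/W
Q' = ΔT/ΣR = (95.5 °C − 12.3 °C)/4.793 = 17.36 W/m
From the inner boundary to the cellular glass/polyurethane foam interface, ΣR_partial = 1.266 m·K/W.
T_interface = T_in − Q'·ΣR_partial = 95.5 °C − (17.36)(1.266) = 73.5 °C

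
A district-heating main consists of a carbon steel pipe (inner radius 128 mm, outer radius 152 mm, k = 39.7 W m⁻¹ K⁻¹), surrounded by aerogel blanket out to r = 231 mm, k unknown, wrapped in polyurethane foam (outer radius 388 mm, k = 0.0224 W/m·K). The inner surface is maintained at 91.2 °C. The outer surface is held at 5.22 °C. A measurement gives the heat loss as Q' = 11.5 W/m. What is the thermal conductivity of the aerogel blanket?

ΣR = ΔT/Q' = |91.2 − 5.22|/11.5 = 7.477 m·K/W
Known resistances:
  R'_carbon steel = ln(0.152/0.128)/(2πk) = 0.1719/(2π·39.7) = 6.889×10^-4 m·K/W
  R'_polyurethane foam = ln(0.388/0.231)/(2πk) = 0.5186/(2π·0.0224) = 3.685 m·K/W
R_aerogel blanket = ΣR − ΣR_known = 7.477 − 3.686 = 3.791 m·K/W
ln(r₂/r₁)/(2πk) = 3.791 ⇒ k = 0.4185/(2π·3.791) = 0.0176 W/m·K

k = 0.0176 W/m·K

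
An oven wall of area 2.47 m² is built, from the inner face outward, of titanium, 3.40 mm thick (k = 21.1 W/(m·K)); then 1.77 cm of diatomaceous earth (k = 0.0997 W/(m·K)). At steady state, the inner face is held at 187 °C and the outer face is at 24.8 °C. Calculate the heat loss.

Q = 2250 W

Series thermal resistances, inner to outer:
  R_titanium = L/(kA) = 0.00340/(21.1·2.47) = 6.524×10^-5 K/W
  R_diatomaceous earth = L/(kA) = 0.0177/(0.0997·2.47) = 0.07188 K/W
ΣR = 6.524×10^-5 + 0.07188 = 0.07195 K/W
Q = ΔT/ΣR = (187 °C − 24.8 °C)/0.07195 = 2250 W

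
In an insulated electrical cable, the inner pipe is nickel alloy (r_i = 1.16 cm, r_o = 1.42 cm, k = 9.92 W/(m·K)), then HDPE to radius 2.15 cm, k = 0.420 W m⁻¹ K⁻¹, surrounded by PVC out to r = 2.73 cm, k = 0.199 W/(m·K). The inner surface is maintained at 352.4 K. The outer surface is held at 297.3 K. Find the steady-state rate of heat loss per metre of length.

Q' = 157 W/m

Resistance network (inner→outer):
  R'_nickel alloy = ln(0.0142/0.0116)/(2πk) = 0.2022/(2π·9.92) = 0.003245 m·K/W
  R'_HDPE = ln(0.0215/0.0142)/(2πk) = 0.4148/(2π·0.420) = 0.1572 m·K/W
  R'_PVC = ln(0.0273/0.0215)/(2πk) = 0.2388/(2π·0.199) = 0.1910 m·K/W
ΣR = 0.003245 + 0.1572 + 0.1910 = 0.3514 m·K/W
Q' = ΔT/ΣR = (352.4 K − 297.3 K)/0.3514 = 157 W/m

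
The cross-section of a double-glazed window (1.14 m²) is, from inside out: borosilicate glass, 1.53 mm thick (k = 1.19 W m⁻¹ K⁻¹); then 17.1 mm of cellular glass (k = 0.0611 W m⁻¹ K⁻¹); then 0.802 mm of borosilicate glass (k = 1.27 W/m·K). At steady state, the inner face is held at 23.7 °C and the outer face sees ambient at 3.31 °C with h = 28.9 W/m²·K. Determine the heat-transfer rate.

Q = 73.5 W

Treat each layer as a resistance in series:
  R_borosilicate glass = L/(kA) = 0.00153/(1.19·1.14) = 0.001128 K/W
  R_cellular glass = L/(kA) = 0.0171/(0.0611·1.14) = 0.2455 K/W
  R_borosilicate glass = L/(kA) = 8.02×10^-4/(1.27·1.14) = 5.539×10^-4 K/W
  R_conv,out = 1/(hA) = 1/(28.9·1.14) = 0.03035 K/W
ΣR = 0.001128 + 0.2455 + 5.539×10^-4 + 0.03035 = 0.2775 K/W
Q = ΔT/ΣR = (23.7 °C − 3.31 °C)/0.2775 = 73.5 W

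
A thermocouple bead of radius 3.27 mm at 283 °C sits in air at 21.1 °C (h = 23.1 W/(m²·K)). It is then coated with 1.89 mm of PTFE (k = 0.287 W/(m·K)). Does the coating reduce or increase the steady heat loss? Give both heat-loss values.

increases: 0.813 → 1.63 W

Critical radius for a sphere: r_cr = 2k/h = 0.0248 m = 2.48 cm.
Outer radius after coating: r₂ = 0.00327 + 0.00189 = 0.00516 m.
Since r₁ < r_cr and r₂ ≤ r_cr, the coating moves toward the maximum at r_cr — heat loss rises.
Bare: R = 1/(4πr₁²h) = 322.2 K/W; Q = 261.9/322.2 = 0.813 W.
Coated: R = R_cond + R_conv = 160.4 K/W; Q = 261.9/160.4 = 1.63 W.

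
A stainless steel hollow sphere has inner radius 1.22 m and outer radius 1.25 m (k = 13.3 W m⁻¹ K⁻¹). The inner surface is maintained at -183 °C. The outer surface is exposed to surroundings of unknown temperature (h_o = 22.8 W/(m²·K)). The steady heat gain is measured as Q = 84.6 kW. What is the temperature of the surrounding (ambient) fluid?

T_out = 15.9 °C

Series resistances:
  R_stainless steel = (1/1.22 − 1/1.25)/(4πk) = 0.01967/(4π·13.3) = 1.177×10^-4 K/W
  R_conv,out = 1/(4πr²h) = 1/(4π·1.25²·22.8) = 0.002234 K/W
ΣR = 0.002351 K/W
ΔT = Q·ΣR = 84600 × 0.002351 = 198.9 K
Heat flows inward, so T_out = T_in + ΔT = -183 + 198.9 = 15.9 °C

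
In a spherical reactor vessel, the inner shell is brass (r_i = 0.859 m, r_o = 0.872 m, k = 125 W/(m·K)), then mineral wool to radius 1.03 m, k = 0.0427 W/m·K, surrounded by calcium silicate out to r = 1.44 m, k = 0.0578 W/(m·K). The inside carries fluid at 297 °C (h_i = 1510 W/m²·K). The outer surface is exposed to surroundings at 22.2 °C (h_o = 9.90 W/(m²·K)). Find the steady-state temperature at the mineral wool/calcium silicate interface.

Resistance network (inner→outer):
  R_conv,in = 1/(4πr²h) = 1/(4π·0.859²·1510) = 7.142×10^-5 K/W
  R_brass = (1/0.859 − 1/0.872)/(4πk) = 0.01736/(4π·125) = 1.105×10^-5 K/W
  R_mineral wool = (1/0.872 − 1/1.03)/(4πk) = 0.1759/(4π·0.0427) = 0.3278 K/W
  R_calcium silicate = (1/1.03 − 1/1.44)/(4πk) = 0.2764/(4π·0.0578) = 0.3806 K/W
  R_conv,out = 1/(4πr²h) = 1/(4π·1.44²·9.90) = 0.003876 K/W
ΣR = 7.142×10^-5 + 1.105×10^-5 + 0.3278 + 0.3806 + 0.003876 = 0.7124 K/W
Q = ΔT/ΣR = (297 °C − 22.2 °C)/0.7124 = 385.7 W
From the inner boundary to the mineral wool/calcium silicate interface, ΣR_partial = 0.3279 K/W.
T_interface = T_in − Q·ΣR_partial = 297 °C − (385.7)(0.3279) = 171 °C

T = 171 °C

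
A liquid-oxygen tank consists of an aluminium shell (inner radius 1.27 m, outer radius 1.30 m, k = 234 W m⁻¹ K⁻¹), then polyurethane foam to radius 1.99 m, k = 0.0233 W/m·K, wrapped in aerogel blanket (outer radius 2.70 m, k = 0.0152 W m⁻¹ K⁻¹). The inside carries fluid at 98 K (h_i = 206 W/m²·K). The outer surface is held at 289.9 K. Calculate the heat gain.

Q = 120 W

Series thermal resistances, inner to outer:
  R_conv,in = 1/(4πr²h) = 1/(4π·1.27²·206) = 2.395×10^-4 K/W
  R_aluminium = (1/1.27 − 1/1.30)/(4πk) = 0.01817/(4π·234) = 6.179×10^-6 K/W
  R_polyurethane foam = (1/1.30 − 1/1.99)/(4πk) = 0.2667/(4π·0.0233) = 0.9109 K/W
  R_aerogel blanket = (1/1.99 − 1/2.70)/(4πk) = 0.1321/(4π·0.0152) = 0.6918 K/W
ΣR = 2.395×10^-4 + 6.179×10^-6 + 0.9109 + 0.6918 = 1.603 K/W
Q = ΔT/ΣR = (98 K − 289.9 K)/1.603 = -120 W
(Negative Q ⇒ heat flows inward; heat gain = 120 W.)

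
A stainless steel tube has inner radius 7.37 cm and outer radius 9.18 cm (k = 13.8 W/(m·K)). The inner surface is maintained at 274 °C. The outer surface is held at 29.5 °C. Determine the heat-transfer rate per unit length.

Q' = 2πk·ΔT/ln(r₂/r₁) = 2π × 13.8 × 244.5 / ln(0.0918/0.0737) = 96500 W/m

Q' = 96.5 kW/m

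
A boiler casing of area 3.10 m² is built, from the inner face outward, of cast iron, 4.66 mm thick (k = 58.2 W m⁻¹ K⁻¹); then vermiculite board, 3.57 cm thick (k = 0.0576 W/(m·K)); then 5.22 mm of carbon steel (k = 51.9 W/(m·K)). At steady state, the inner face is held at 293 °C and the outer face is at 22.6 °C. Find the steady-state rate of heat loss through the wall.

Q = 1350 W

Series thermal resistances, inner to outer:
  R_cast iron = L/(kA) = 0.00466/(58.2·3.10) = 2.583×10^-5 K/W
  R_vermiculite board = L/(kA) = 0.0357/(0.0576·3.10) = 0.1999 K/W
  R_carbon steel = L/(kA) = 0.00522/(51.9·3.10) = 3.244×10^-5 K/W
ΣR = 2.583×10^-5 + 0.1999 + 3.244×10^-5 = 0.2000 K/W
Q = ΔT/ΣR = (293 °C − 22.6 °C)/0.2000 = 1350 W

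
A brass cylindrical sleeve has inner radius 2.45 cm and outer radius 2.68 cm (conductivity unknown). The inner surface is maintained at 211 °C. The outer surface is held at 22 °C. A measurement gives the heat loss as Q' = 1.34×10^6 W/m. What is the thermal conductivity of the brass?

ΣR = ΔT/Q' = |211 − 22|/1.34×10^6 = 1.410×10^-4 m·K/W
ln(r₂/r₁)/(2πk) = 1.410×10^-4 ⇒ k = 0.08973/(2π·1.410×10^-4) = 101 W/m·K

k = 101 W/m·K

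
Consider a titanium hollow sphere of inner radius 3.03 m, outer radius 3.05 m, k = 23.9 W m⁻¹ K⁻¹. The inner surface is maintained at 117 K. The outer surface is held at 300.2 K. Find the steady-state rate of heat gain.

Q = 25400 kW

Q = 4πk·ΔT/(1/r₁ − 1/r₂) = 4π × 23.9 × 183.2 / (1/3.03 − 1/3.05) = 2.54×10^7 W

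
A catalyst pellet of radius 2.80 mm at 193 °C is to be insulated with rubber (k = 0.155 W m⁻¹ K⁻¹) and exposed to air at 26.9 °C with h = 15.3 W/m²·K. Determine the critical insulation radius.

r_cr = 2.03 cm

For a sphere, r_cr = 2k_ins/h = 2·0.155/15.3 = 0.0203 m = 2.03 cm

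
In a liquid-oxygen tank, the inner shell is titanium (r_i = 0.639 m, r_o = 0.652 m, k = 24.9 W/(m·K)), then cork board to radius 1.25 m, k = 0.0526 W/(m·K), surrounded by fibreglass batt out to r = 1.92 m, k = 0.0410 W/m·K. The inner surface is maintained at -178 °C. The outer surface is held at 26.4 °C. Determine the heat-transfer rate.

Series thermal resistances, inner to outer:
  R_titanium = (1/0.639 − 1/0.652)/(4πk) = 0.03120/(4π·24.9) = 9.972×10^-5 K/W
  R_cork board = (1/0.652 − 1/1.25)/(4πk) = 0.7337/(4π·0.0526) = 1.110 K/W
  R_fibreglass batt = (1/1.25 − 1/1.92)/(4πk) = 0.2792/(4π·0.0410) = 0.5418 K/W
ΣR = 9.972×10^-5 + 1.110 + 0.5418 = 1.652 K/W
Q = ΔT/ΣR = (-178 °C − 26.4 °C)/1.652 = -124 W
(Negative Q ⇒ heat flows inward; heat gain = 124 W.)

Q = 124 W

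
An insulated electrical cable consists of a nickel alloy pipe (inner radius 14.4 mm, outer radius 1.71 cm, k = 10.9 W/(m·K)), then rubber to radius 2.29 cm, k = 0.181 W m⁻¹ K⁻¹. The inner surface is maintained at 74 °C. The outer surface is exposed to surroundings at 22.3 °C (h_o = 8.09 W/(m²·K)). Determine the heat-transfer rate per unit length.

Treat each layer as a resistance in series:
  R'_nickel alloy = ln(0.0171/0.0144)/(2πk) = 0.1719/(2π·10.9) = 0.002509 m·K/W
  R'_rubber = ln(0.0229/0.0171)/(2πk) = 0.2921/(2π·0.181) = 0.2568 m·K/W
  R'_conv,out = 1/(2πr h) = 1/(2π·0.0229·8.09) = 0.8591 m·K/W
ΣR = 0.002509 + 0.2568 + 0.8591 = 1.118 m·K/W
Q' = ΔT/ΣR = (74 °C − 22.3 °C)/1.118 = 46.2 W/m

Q' = 46.2 W/m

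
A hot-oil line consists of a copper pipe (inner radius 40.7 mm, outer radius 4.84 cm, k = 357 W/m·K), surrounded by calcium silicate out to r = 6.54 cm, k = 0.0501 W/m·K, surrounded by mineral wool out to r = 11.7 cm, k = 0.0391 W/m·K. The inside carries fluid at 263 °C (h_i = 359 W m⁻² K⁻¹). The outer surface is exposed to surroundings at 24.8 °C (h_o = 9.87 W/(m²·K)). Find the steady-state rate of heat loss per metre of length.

Resistance network (inner→outer):
  R'_conv,in = 1/(2πr h) = 1/(2π·0.0407·359) = 0.01089 m·K/W
  R'_copper = ln(0.0484/0.0407)/(2πk) = 0.1733/(2π·357) = 7.725×10^-5 m·K/W
  R'_calcium silicate = ln(0.0654/0.0484)/(2πk) = 0.3010/(2π·0.0501) = 0.9563 m·K/W
  R'_mineral wool = ln(0.117/0.0654)/(2πk) = 0.5817/(2π·0.0391) = 2.368 m·K/W
  R'_conv,out = 1/(2πr h) = 1/(2π·0.117·9.87) = 0.1378 m·K/W
ΣR = 0.01089 + 7.725×10^-5 + 0.9563 + 2.368 + 0.1378 = 3.473 m·K/W
Q' = ΔT/ΣR = (263 °C − 24.8 °C)/3.473 = 68.6 W/m

Q' = 68.6 W/m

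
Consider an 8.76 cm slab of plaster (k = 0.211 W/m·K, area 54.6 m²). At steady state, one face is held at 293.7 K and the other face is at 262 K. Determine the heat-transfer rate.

Q = 4.17 kW

Q = kA·ΔT/L = 0.211 × 54.6 × |293.7 K − 262 K| / 0.0876 = 4170 W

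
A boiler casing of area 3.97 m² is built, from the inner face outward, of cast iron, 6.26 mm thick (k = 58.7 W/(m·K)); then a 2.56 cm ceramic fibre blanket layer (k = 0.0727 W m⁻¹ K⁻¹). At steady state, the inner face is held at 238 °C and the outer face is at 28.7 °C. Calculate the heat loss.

Q = 2360 W

Treat each layer as a resistance in series:
  R_cast iron = L/(kA) = 0.00626/(58.7·3.97) = 2.686×10^-5 K/W
  R_ceramic fibre blanket = L/(kA) = 0.0256/(0.0727·3.97) = 0.08870 K/W
ΣR = 2.686×10^-5 + 0.08870 = 0.08873 K/W
Q = ΔT/ΣR = (238 °C − 28.7 °C)/0.08873 = 2360 W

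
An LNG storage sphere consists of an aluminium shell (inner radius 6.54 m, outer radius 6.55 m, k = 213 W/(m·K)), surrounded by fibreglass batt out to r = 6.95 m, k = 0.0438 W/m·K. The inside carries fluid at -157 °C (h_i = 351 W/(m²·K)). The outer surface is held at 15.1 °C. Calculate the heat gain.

Series thermal resistances, inner to outer:
  R_conv,in = 1/(4πr²h) = 1/(4π·6.54²·351) = 5.301×10^-6 K/W
  R_aluminium = (1/6.54 − 1/6.55)/(4πk) = 2.334×10^-4/(4π·213) = 8.722×10^-8 K/W
  R_fibreglass batt = (1/6.55 − 1/6.95)/(4πk) = 0.008787/(4π·0.0438) = 0.01596 K/W
ΣR = 5.301×10^-6 + 8.722×10^-8 + 0.01596 = 0.01597 K/W
Q = ΔT/ΣR = (-157 °C − 15.1 °C)/0.01597 = -10800 W
(Negative Q ⇒ heat flows inward; heat gain = 10800 W.)

Q = 10.8 kW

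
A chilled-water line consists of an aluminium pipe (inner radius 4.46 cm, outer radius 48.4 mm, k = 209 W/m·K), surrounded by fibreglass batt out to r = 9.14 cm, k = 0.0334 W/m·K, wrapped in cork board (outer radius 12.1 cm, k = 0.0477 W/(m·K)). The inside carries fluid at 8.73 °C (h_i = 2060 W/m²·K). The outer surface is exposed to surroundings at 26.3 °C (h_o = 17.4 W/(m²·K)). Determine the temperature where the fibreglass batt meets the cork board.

Resistance network (inner→outer):
  R'_conv,in = 1/(2πr h) = 1/(2π·0.0446·2060) = 0.001732 m·K/W
  R'_aluminium = ln(0.0484/0.0446)/(2πk) = 0.08177/(2π·209) = 6.227×10^-5 m·K/W
  R'_fibreglass batt = ln(0.0914/0.0484)/(2πk) = 0.6357/(2π·0.0334) = 3.029 m·K/W
  R'_cork board = ln(0.121/0.0914)/(2πk) = 0.2805/(2π·0.0477) = 0.9361 m·K/W
  R'_conv,out = 1/(2πr h) = 1/(2π·0.121·17.4) = 0.07559 m·K/W
ΣR = 0.001732 + 6.227×10^-5 + 3.029 + 0.9361 + 0.07559 = 4.042 m·K/W
Q' = ΔT/ΣR = (8.73 °C − 26.3 °C)/4.042 = -4.347 W/m
From the inner boundary to the fibreglass batt/cork board interface, ΣR_partial = 3.031 m·K/W.
T_interface = T_in − Q'·ΣR_partial = 8.73 °C − (-4.347)(3.031) = 21.9 °C

T = 21.9 °C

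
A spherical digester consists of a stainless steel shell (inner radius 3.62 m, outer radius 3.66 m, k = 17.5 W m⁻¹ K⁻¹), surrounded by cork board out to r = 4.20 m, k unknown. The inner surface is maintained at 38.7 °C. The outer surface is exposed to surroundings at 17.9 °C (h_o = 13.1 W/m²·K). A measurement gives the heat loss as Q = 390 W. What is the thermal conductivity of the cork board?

ΣR = ΔT/Q = |38.7 − 17.9|/390 = 0.05333 K/W
Known resistances:
  R_stainless steel = (1/3.62 − 1/3.66)/(4πk) = 0.003019/(4π·17.5) = 1.373×10^-5 K/W
  R_conv,out = 1/(4πr²h) = 1/(4π·4.20²·13.1) = 3.444×10^-4 K/W
R_cork board = ΣR − ΣR_known = 0.05333 − 3.581×10^-4 = 0.05297 K/W
(1/r₁−1/r₂)/(4πk) = 0.05297 ⇒ k = 0.03513/(4π·0.05297) = 0.0528 W/m·K

k = 0.0528 W/m·K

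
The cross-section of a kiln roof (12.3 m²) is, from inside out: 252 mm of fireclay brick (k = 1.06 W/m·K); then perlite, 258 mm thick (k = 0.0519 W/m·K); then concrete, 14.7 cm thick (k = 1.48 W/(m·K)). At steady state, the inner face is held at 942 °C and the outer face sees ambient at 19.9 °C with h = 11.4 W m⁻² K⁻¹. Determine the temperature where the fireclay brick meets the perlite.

Series thermal resistances, inner to outer:
  R_fireclay brick = L/(kA) = 0.252/(1.06·12.3) = 0.01933 K/W
  R_perlite = L/(kA) = 0.258/(0.0519·12.3) = 0.4042 K/W
  R_concrete = L/(kA) = 0.147/(1.48·12.3) = 0.008075 K/W
  R_conv,out = 1/(hA) = 1/(11.4·12.3) = 0.007132 K/W
ΣR = 0.01933 + 0.4042 + 0.008075 + 0.007132 = 0.4387 K/W
Q = ΔT/ΣR = (942 °C − 19.9 °C)/0.4387 = 2102 W
From the inner boundary to the fireclay brick/perlite interface, ΣR_partial = 0.01933 K/W.
T_interface = T_in − Q·ΣR_partial = 942 °C − (2102)(0.01933) = 901 °C

T = 901 °C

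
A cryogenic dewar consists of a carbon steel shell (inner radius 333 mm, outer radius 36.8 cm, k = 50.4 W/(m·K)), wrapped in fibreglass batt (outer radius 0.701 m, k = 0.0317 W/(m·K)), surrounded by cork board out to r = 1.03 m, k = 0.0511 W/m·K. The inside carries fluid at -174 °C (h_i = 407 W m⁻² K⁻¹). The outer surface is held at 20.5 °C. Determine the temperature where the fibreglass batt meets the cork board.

Resistance network (inner→outer):
  R_conv,in = 1/(4πr²h) = 1/(4π·0.333²·407) = 0.001763 K/W
  R_carbon steel = (1/0.333 − 1/0.368)/(4πk) = 0.2856/(4π·50.4) = 4.510×10^-4 K/W
  R_fibreglass batt = (1/0.368 − 1/0.701)/(4πk) = 1.291/(4π·0.0317) = 3.240 K/W
  R_cork board = (1/0.701 − 1/1.03)/(4πk) = 0.4557/(4π·0.0511) = 0.7096 K/W
ΣR = 0.001763 + 4.510×10^-4 + 3.240 + 0.7096 = 3.952 K/W
Q = ΔT/ΣR = (-174 °C − 20.5 °C)/3.952 = -49.22 W
From the inner boundary to the fibreglass batt/cork board interface, ΣR_partial = 3.242 K/W.
T_interface = T_in − Q·ΣR_partial = -174 °C − (-49.22)(3.242) = -14.4 °C

T = -14.4 °C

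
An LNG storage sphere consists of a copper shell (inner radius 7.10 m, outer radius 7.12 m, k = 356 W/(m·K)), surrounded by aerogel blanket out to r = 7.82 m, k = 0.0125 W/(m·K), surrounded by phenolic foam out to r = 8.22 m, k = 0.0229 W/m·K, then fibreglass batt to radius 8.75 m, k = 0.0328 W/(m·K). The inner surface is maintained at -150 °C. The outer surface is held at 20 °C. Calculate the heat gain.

Series thermal resistances, inner to outer:
  R_copper = (1/7.10 − 1/7.12)/(4πk) = 3.956×10^-4/(4π·356) = 8.844×10^-8 K/W
  R_aerogel blanket = (1/7.12 − 1/7.82)/(4πk) = 0.01257/(4π·0.0125) = 0.08004 K/W
  R_phenolic foam = (1/7.82 − 1/8.22)/(4πk) = 0.006223/(4π·0.0229) = 0.02162 K/W
  R_fibreglass batt = (1/8.22 − 1/8.75)/(4πk) = 0.007369/(4π·0.0328) = 0.01788 K/W
ΣR = 8.844×10^-8 + 0.08004 + 0.02162 + 0.01788 = 0.1195 K/W
Q = ΔT/ΣR = (-150 °C − 20 °C)/0.1195 = -1420 W
(Negative Q ⇒ heat flows inward; heat gain = 1420 W.)

Q = 1420 W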